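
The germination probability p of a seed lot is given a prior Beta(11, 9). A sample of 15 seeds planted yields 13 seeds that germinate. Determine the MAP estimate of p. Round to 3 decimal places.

p̂_MAP = 0.697

Prior: Beta(11, 9).
Data: 13 successes in 15 trials. The binomial likelihood contributes p^13(1−p)^2, so the posterior is Beta(11+13, 9+2) = Beta(24, 11).
For Beta(a, b) with a, b > 1 the mode is (a−1)/(a+b−2) = 23/33 ≈ 0.697.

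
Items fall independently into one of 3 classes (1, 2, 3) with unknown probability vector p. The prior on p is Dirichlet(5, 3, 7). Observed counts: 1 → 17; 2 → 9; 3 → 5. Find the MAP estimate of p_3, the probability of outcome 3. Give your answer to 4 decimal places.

MAP estimate: 0.2558

The posterior is Dirichlet(αᵢ + nᵢ) = Dirichlet(22, 12, 12).
For a Dirichlet(a₁,…,a_K) with all aᵢ > 1, the mode has j-th component (aⱼ − 1)/(Σaᵢ − K).
Here Σaᵢ = 46 and K = 3, so p_3 = (12 − 1)/(46 − 3) = 11/43 ≈ 0.2558.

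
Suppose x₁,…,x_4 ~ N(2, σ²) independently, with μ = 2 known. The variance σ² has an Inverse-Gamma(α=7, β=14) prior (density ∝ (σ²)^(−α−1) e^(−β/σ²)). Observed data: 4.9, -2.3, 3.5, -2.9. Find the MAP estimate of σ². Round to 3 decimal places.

σ̂²_MAP = 4.058

Sum of squared deviations about the known mean: SS = (4.9−2)² + (-2.3−2)² + (3.5−2)² + (-2.9−2)² = 53.16.
The Normal likelihood contributes (σ²)^(−n/2) exp(−SS/(2σ²)), so the posterior is Inverse-Gamma(α + n/2, β + SS/2) = Inverse-Gamma(9, 40.58).
The mode of Inverse-Gamma(a, b) is b/(a+1) = 40.58/10 ≈ 4.058.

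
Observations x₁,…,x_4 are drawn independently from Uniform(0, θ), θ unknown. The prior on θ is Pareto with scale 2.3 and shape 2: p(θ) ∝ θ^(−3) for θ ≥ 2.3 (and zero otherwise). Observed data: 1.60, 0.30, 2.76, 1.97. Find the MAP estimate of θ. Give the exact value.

The Uniform(0, θ) likelihood is θ^(−n) for θ ≥ max(xᵢ), zero otherwise. Here max(xᵢ) = 2.76.
Posterior ∝ θ^(−3) · θ^(−4) = θ^(−7) on θ ≥ max(2.3, 2.76) = 2.76.
This density is strictly decreasing in θ, so the posterior mode lies at the lower boundary of the support.

θ̂_MAP = 2.76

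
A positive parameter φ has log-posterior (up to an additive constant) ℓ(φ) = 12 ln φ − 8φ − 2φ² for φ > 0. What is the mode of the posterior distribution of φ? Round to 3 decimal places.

φ̂_MAP = 1.000

ℓ'(φ) = 12/φ − 8 − 4φ. Setting this to zero and multiplying by φ: 4φ² + 8φ − 12 = 0.
φ = (−8 + √(8² + 4·4·12)) / (2·4) = (−8 + √256) / 8 = (−8 + 16)/8 = 1.
ℓ''(φ) = −12/φ² − 4 < 0, confirming a maximum.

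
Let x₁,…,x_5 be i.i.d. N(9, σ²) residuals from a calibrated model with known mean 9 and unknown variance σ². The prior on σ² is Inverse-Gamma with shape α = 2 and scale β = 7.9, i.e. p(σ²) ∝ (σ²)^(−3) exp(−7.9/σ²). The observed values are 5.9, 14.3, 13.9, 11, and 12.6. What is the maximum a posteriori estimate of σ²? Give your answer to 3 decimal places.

σ̂²_MAP = 8.588

Sum of squared deviations about the known mean: SS = (5.9−9)² + (14.3−9)² + (13.9−9)² + (11−9)² + (12.6−9)² = 78.67.
The Normal likelihood contributes (σ²)^(−n/2) exp(−SS/(2σ²)), so the posterior is Inverse-Gamma(α + n/2, β + SS/2) = Inverse-Gamma(4.5, 47.235).
The mode of Inverse-Gamma(a, b) is b/(a+1) = 47.235/5.5 ≈ 8.588.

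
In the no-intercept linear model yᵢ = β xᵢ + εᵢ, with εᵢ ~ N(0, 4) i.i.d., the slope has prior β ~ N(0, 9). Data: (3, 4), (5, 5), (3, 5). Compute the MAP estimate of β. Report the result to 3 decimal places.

log p(β | y) = −Σ(yᵢ − βxᵢ)²/(2·4) − β²/(2·9) + const.
Setting the derivative to zero: Σxᵢ(yᵢ − βxᵢ)/4 − β/9 = 0, so β = Σxᵢyᵢ / (Σxᵢ² + σ²/τ²).
Σxᵢyᵢ = 3·4 + 5·5 + 3·5 = 52; Σxᵢ² = 43; σ²/τ² = 4/9.
β̂_MAP = 52 / (43 + 4/9) = 52/(391/9) = 468/391 ≈ 1.197.

β̂_MAP = 1.197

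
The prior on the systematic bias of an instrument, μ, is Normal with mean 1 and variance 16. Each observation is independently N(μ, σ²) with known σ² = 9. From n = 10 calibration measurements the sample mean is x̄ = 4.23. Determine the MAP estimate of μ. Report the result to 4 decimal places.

n = 10, x̄ = 4.23.
For a Normal prior and Normal likelihood with known variance, the posterior is Normal; its mode equals its mean, the precision-weighted average.
Prior precision 1/σ₀² = 1/16 = 0.0625; data precision n/σ² = 10/9.
μ̂ = (0.0625·1 + (10/9)·4.23) / (0.0625 + 10/9) = 4.7625/(169/144) = 3429/845 ≈ 4.0580.

μ̂_MAP = 4.0580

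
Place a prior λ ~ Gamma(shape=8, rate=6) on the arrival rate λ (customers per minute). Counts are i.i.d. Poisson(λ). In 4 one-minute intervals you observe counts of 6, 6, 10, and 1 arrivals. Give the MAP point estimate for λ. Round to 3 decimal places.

Σxᵢ = 6+6+10+1 = 23, with n = 4.
Posterior ∝ λ^7e^(−6λ) · λ^23e^(−4λ) = λ^30e^(−10λ), i.e. Gamma(shape=31, rate=10).
The mode of a Gamma(a, b) with a ≥ 1 (shape–rate) is (a−1)/b = 30/10 ≈ 3.000.

λ̂_MAP = 3.000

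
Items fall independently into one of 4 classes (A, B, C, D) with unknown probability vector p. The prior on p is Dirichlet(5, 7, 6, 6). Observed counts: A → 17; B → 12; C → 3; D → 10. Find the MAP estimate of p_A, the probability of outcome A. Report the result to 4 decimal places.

The posterior is Dirichlet(αᵢ + nᵢ) = Dirichlet(22, 19, 9, 16).
For a Dirichlet(a₁,…,a_K) with all aᵢ > 1, the mode has j-th component (aⱼ − 1)/(Σaᵢ − K).
Here Σaᵢ = 66 and K = 4, so p_A = (22 − 1)/(66 − 4) = 21/62 ≈ 0.3387.

MAP estimate of p_A = 0.3387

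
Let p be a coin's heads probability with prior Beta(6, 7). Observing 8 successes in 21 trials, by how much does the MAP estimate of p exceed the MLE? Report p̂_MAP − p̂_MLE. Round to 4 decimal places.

Posterior is Beta(14, 20); MAP = (14−1)/(34−2) = 13/32 ≈ 0.40625.
MLE ignores the prior: p̂_MLE = k/n = 8/21 ≈ 0.38095.
Difference = 13/32 − 8/21 = 17/672 ≈ 0.0253.

MAP − MLE = 0.0253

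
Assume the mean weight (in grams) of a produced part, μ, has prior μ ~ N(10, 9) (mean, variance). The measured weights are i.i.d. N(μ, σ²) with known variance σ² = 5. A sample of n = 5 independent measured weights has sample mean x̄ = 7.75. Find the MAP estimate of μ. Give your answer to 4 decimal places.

n = 5, x̄ = 7.75.
For a Normal prior and Normal likelihood with known variance, the posterior is Normal; its mode equals its mean, the precision-weighted average.
Prior precision 1/σ₀² = 1/9; data precision n/σ² = 5/5 = 1.
μ̂ = ((1/9)·10 + 1·7.75) / (1/9 + 1) = (319/36)/(10/9) = 7.9750.

μ̂_MAP = 7.9750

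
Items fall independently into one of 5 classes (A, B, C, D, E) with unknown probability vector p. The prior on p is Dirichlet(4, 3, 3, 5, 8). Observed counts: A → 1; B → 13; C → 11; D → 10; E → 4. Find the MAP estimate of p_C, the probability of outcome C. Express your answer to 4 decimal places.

MAP estimate of p_C = 0.2281

The posterior is Dirichlet(αᵢ + nᵢ) = Dirichlet(5, 16, 14, 15, 12).
For a Dirichlet(a₁,…,a_K) with all aᵢ > 1, the mode has j-th component (aⱼ − 1)/(Σaᵢ − K).
Here Σaᵢ = 62 and K = 5, so p_C = (14 − 1)/(62 − 5) = 13/57 ≈ 0.2281.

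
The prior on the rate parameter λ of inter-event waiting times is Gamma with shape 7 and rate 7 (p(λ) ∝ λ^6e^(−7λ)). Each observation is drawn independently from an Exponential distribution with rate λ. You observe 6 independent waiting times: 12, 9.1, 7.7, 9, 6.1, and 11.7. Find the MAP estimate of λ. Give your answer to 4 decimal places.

The Exponential(rate=λ) likelihood is ∝ λ^n e^(−λΣtᵢ). Here n = 6 and Σtᵢ = 12 + 9.1 + 7.7 + 9 + 6.1 + 11.7 = 55.6.
Posterior ∝ λ^6e^(−7λ) · λ^6e^(−55.6λ) = λ^12e^(−62.6λ), i.e. Gamma(13, 62.6).
Mode = (a−1)/b = 12/62.6 ≈ 0.1917.

λ̂_MAP = 0.1917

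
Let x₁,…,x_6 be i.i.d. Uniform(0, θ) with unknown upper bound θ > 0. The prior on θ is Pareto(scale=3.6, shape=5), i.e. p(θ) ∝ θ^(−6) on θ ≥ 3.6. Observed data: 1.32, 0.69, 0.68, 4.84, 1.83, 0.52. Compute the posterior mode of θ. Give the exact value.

θ̂_MAP = 4.84

The Uniform(0, θ) likelihood is θ^(−n) for θ ≥ max(xᵢ), zero otherwise. Here max(xᵢ) = 4.84.
Posterior ∝ θ^(−6) · θ^(−6) = θ^(−12) on θ ≥ max(3.6, 4.84) = 4.84.
This density is strictly decreasing in θ, so the posterior mode lies at the lower boundary of the support.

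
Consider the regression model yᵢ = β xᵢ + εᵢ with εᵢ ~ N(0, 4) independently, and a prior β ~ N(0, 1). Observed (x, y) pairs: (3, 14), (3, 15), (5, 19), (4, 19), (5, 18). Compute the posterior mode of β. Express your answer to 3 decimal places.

β̂_MAP = 3.955

log p(β | y) = −Σ(yᵢ − βxᵢ)²/(2·4) − β²/(2·1) + const.
Setting the derivative to zero: Σxᵢ(yᵢ − βxᵢ)/4 − β/1 = 0, so β = Σxᵢyᵢ / (Σxᵢ² + σ²/τ²).
Σxᵢyᵢ = 3·14 + 3·15 + 5·19 + 4·19 + 5·18 = 348; Σxᵢ² = 84; σ²/τ² = 4.
β̂_MAP = 348 / (84 + 4) = 348/88 ≈ 3.955.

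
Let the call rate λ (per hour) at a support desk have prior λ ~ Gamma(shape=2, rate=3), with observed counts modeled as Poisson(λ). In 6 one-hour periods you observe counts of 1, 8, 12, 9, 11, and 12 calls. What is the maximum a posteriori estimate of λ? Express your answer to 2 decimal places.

λ̂_MAP = 6.00

Σxᵢ = 1+8+12+9+11+12 = 53, with n = 6.
Posterior ∝ λe^(−3λ) · λ^53e^(−6λ) = λ^54e^(−9λ), i.e. Gamma(shape=55, rate=9).
The mode of a Gamma(a, b) with a ≥ 1 (shape–rate) is (a−1)/b = 54/9 ≈ 6.00.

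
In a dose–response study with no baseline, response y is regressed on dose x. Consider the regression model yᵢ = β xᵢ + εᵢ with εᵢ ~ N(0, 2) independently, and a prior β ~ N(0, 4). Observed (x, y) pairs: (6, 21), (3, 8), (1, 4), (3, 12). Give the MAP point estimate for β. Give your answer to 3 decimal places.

β̂_MAP = 3.423

log p(β | y) = −Σ(yᵢ − βxᵢ)²/(2·2) − β²/(2·4) + const.
Setting the derivative to zero: Σxᵢ(yᵢ − βxᵢ)/2 − β/4 = 0, so β = Σxᵢyᵢ / (Σxᵢ² + σ²/τ²).
Σxᵢyᵢ = 6·21 + 3·8 + 1·4 + 3·12 = 190; Σxᵢ² = 55; σ²/τ² = 0.5.
β̂_MAP = 190 / (55 + 0.5) = 190/55.5 ≈ 3.423.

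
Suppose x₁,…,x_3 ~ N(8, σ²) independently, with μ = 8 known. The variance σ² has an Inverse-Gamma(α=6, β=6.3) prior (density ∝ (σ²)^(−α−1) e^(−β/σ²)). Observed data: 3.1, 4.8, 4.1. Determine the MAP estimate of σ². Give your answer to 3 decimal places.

Sum of squared deviations about the known mean: SS = (3.1−8)² + (4.8−8)² + (4.1−8)² = 49.46.
The Normal likelihood contributes (σ²)^(−n/2) exp(−SS/(2σ²)), so the posterior is Inverse-Gamma(α + n/2, β + SS/2) = Inverse-Gamma(7.5, 31.03).
The mode of Inverse-Gamma(a, b) is b/(a+1) = 31.03/8.5 ≈ 3.651.

σ̂²_MAP = 3.651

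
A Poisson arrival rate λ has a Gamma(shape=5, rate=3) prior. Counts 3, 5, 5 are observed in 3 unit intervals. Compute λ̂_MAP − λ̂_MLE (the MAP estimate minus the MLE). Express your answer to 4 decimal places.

MAP − MLE = -1.5000

Σxᵢ = 13. Posterior is Gamma(18, 6); MAP = (18−1)/6 = 17/6 ≈ 2.83333.
MLE = x̄ = 13/3 ≈ 4.33333.
Difference = 17/6 − 13/3 = -3/2 ≈ -1.5000.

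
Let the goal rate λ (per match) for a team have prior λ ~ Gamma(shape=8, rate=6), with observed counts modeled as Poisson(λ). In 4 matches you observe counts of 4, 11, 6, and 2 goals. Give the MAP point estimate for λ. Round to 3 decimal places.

Σxᵢ = 4+11+6+2 = 23, with n = 4.
Posterior ∝ λ^7e^(−6λ) · λ^23e^(−4λ) = λ^30e^(−10λ), i.e. Gamma(shape=31, rate=10).
The mode of a Gamma(a, b) with a ≥ 1 (shape–rate) is (a−1)/b = 30/10 ≈ 3.000.

λ̂_MAP = 3.000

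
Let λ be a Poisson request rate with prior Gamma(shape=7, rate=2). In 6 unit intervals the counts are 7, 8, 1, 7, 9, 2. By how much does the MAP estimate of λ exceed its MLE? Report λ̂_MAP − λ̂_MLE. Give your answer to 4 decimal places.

MAP − MLE = -0.6667

Σxᵢ = 34. Posterior is Gamma(41, 8); MAP = (41−1)/8 = 40/8 ≈ 5.00000.
MLE = x̄ = 34/6 ≈ 5.66667.
Difference = 40/8 − 34/6 = -2/3 ≈ -0.6667.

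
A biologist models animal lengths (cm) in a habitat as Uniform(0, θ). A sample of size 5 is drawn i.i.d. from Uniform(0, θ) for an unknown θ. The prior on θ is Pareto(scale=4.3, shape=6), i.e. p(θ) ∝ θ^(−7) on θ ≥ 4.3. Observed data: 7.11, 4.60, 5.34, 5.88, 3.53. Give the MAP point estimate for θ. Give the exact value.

The Uniform(0, θ) likelihood is θ^(−n) for θ ≥ max(xᵢ), zero otherwise. Here max(xᵢ) = 7.11.
Posterior ∝ θ^(−7) · θ^(−5) = θ^(−12) on θ ≥ max(4.3, 7.11) = 7.11.
This density is strictly decreasing in θ, so the posterior mode lies at the lower boundary of the support.

θ̂_MAP = 7.11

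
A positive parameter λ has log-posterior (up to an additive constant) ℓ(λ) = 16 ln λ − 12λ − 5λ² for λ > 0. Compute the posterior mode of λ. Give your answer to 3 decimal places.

λ̂_MAP = 0.800

ℓ'(λ) = 16/λ − 12 − 10λ. Setting this to zero and multiplying by λ: 10λ² + 12λ − 16 = 0.
λ = (−12 + √(12² + 4·10·16)) / (2·10) = (−12 + √784) / 20 = (−12 + 28)/20 = 4/5.
ℓ''(λ) = −16/λ² − 10 < 0, confirming a maximum.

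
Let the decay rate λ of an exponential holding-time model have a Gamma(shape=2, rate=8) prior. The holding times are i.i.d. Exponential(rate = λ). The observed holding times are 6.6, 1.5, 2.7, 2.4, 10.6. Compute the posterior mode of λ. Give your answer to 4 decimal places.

The Exponential(rate=λ) likelihood is ∝ λ^n e^(−λΣtᵢ). Here n = 5 and Σtᵢ = 6.6 + 1.5 + 2.7 + 2.4 + 10.6 = 23.8.
Posterior ∝ λe^(−8λ) · λ^5e^(−23.8λ) = λ^6e^(−31.8λ), i.e. Gamma(7, 31.8).
Mode = (a−1)/b = 6/31.8 ≈ 0.1887.

λ̂_MAP = 0.1887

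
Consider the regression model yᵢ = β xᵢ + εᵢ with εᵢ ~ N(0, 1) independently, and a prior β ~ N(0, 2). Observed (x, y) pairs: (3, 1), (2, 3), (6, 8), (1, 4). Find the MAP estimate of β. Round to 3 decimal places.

β̂_MAP = 1.208

log p(β | y) = −Σ(yᵢ − βxᵢ)²/(2·1) − β²/(2·2) + const.
Setting the derivative to zero: Σxᵢ(yᵢ − βxᵢ)/1 − β/2 = 0, so β = Σxᵢyᵢ / (Σxᵢ² + σ²/τ²).
Σxᵢyᵢ = 3·1 + 2·3 + 6·8 + 1·4 = 61; Σxᵢ² = 50; σ²/τ² = 0.5.
β̂_MAP = 61 / (50 + 0.5) = 61/50.5 ≈ 1.208.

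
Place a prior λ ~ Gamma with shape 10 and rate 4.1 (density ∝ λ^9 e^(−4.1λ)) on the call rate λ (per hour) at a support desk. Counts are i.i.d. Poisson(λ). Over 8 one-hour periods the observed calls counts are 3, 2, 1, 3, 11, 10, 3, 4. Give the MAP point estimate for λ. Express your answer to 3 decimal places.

λ̂_MAP = 3.802

Σxᵢ = 3+2+1+3+11+10+3+4 = 37, with n = 8.
Posterior ∝ λ^9e^(−4.1λ) · λ^37e^(−8λ) = λ^46e^(−12.1λ), i.e. Gamma(shape=47, rate=12.1).
The mode of a Gamma(a, b) with a ≥ 1 (shape–rate) is (a−1)/b = 46/12.1 ≈ 3.802.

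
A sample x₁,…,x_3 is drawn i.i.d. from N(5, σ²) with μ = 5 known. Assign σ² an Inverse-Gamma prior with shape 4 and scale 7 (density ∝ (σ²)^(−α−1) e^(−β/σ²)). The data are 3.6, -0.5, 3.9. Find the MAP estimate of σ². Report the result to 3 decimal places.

Sum of squared deviations about the known mean: SS = (3.6−5)² + (-0.5−5)² + (3.9−5)² = 33.42.
The Normal likelihood contributes (σ²)^(−n/2) exp(−SS/(2σ²)), so the posterior is Inverse-Gamma(α + n/2, β + SS/2) = Inverse-Gamma(5.5, 23.71).
The mode of Inverse-Gamma(a, b) is b/(a+1) = 23.71/6.5 ≈ 3.648.

σ̂²_MAP = 3.648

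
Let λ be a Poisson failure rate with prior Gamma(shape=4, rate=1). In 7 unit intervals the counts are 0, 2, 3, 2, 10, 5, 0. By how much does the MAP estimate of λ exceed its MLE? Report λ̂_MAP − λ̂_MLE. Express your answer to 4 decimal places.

MAP − MLE = -0.0179

Σxᵢ = 22. Posterior is Gamma(26, 8); MAP = (26−1)/8 = 25/8 ≈ 3.12500.
MLE = x̄ = 22/7 ≈ 3.14286.
Difference = 25/8 − 22/7 = -1/56 ≈ -0.0179.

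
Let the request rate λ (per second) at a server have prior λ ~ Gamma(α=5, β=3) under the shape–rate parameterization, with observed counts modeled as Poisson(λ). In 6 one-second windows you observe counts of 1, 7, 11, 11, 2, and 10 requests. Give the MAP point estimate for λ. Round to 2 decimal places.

λ̂_MAP = 5.11

Σxᵢ = 1+7+11+11+2+10 = 42, with n = 6.
Posterior ∝ λ^4e^(−3λ) · λ^42e^(−6λ) = λ^46e^(−9λ), i.e. Gamma(shape=47, rate=9).
The mode of a Gamma(a, b) with a ≥ 1 (shape–rate) is (a−1)/b = 46/9 ≈ 5.11.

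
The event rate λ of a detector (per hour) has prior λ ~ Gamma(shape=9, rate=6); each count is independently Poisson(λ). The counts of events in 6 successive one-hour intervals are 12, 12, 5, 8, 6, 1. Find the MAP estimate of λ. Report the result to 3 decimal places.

λ̂_MAP = 4.333

Σxᵢ = 12+12+5+8+6+1 = 44, with n = 6.
Posterior ∝ λ^8e^(−6λ) · λ^44e^(−6λ) = λ^52e^(−12λ), i.e. Gamma(shape=53, rate=12).
The mode of a Gamma(a, b) with a ≥ 1 (shape–rate) is (a−1)/b = 52/12 ≈ 4.333.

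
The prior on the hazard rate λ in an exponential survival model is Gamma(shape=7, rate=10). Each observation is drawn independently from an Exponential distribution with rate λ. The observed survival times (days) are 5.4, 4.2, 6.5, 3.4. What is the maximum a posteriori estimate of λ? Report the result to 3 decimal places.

λ̂_MAP = 0.339

The Exponential(rate=λ) likelihood is ∝ λ^n e^(−λΣtᵢ). Here n = 4 and Σtᵢ = 5.4 + 4.2 + 6.5 + 3.4 = 19.5.
Posterior ∝ λ^6e^(−10λ) · λ^4e^(−19.5λ) = λ^10e^(−29.5λ), i.e. Gamma(11, 29.5).
Mode = (a−1)/b = 10/29.5 ≈ 0.339.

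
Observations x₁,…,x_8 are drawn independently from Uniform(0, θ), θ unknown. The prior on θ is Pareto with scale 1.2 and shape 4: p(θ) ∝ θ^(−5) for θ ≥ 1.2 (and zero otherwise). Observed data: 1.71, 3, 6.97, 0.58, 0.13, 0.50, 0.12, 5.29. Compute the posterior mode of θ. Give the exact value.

The Uniform(0, θ) likelihood is θ^(−n) for θ ≥ max(xᵢ), zero otherwise. Here max(xᵢ) = 6.97.
Posterior ∝ θ^(−5) · θ^(−8) = θ^(−13) on θ ≥ max(1.2, 6.97) = 6.97.
This density is strictly decreasing in θ, so the posterior mode lies at the lower boundary of the support.

θ̂_MAP = 6.97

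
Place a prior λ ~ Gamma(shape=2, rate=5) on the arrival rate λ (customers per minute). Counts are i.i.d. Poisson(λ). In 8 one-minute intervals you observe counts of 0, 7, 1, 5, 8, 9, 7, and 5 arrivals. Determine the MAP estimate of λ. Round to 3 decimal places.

λ̂_MAP = 3.308

Σxᵢ = 0+7+1+5+8+9+7+5 = 42, with n = 8.
Posterior ∝ λe^(−5λ) · λ^42e^(−8λ) = λ^43e^(−13λ), i.e. Gamma(shape=44, rate=13).
The mode of a Gamma(a, b) with a ≥ 1 (shape–rate) is (a−1)/b = 43/13 ≈ 3.308.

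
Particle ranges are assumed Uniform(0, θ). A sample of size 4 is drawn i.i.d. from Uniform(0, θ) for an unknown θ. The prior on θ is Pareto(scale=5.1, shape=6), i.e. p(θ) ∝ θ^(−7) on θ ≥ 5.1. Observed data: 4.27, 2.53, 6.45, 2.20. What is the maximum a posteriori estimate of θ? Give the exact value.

θ̂_MAP = 6.45

The Uniform(0, θ) likelihood is θ^(−n) for θ ≥ max(xᵢ), zero otherwise. Here max(xᵢ) = 6.45.
Posterior ∝ θ^(−7) · θ^(−4) = θ^(−11) on θ ≥ max(5.1, 6.45) = 6.45.
This density is strictly decreasing in θ, so the posterior mode lies at the lower boundary of the support.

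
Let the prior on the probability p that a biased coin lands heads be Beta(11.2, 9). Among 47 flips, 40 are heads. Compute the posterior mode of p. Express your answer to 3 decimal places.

p̂_MAP = 0.770

Prior: Beta(11.2, 9).
Data: 40 successes in 47 trials. The binomial likelihood contributes p^40(1−p)^7, so the posterior is Beta(11.2+40, 9+7) = Beta(51.2, 16).
For Beta(a, b) with a, b > 1 the mode is (a−1)/(a+b−2) = 50.2/65.2 ≈ 0.770.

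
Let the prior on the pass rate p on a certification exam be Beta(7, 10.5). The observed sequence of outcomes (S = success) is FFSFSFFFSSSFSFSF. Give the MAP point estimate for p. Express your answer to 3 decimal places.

Prior: Beta(7, 10.5).
Data: 7 successes in 16 trials (from the sequence). The binomial likelihood contributes p^7(1−p)^9, so the posterior is Beta(7+7, 10.5+9) = Beta(14, 19.5).
For Beta(a, b) with a, b > 1 the mode is (a−1)/(a+b−2) = 13/31.5 ≈ 0.413.

p̂_MAP = 0.413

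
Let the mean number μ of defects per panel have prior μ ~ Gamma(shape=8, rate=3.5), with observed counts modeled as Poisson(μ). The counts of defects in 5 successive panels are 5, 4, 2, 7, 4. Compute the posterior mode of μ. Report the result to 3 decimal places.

Σxᵢ = 5+4+2+7+4 = 22, with n = 5.
Posterior ∝ μ^7e^(−3.5μ) · μ^22e^(−5μ) = μ^29e^(−8.5μ), i.e. Gamma(shape=30, rate=8.5).
The mode of a Gamma(a, b) with a ≥ 1 (shape–rate) is (a−1)/b = 29/8.5 ≈ 3.412.

μ̂_MAP = 3.412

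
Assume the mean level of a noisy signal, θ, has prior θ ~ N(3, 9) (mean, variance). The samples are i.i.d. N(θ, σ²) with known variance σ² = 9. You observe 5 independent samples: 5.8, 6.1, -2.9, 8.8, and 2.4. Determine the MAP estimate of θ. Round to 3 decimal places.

n = 5; x̄ = (5.8 + 6.1 + (-2.9) + 8.8 + 2.4)/5 = 20.2/5 = 4.04.
For a Normal prior and Normal likelihood with known variance, the posterior is Normal; its mode equals its mean, the precision-weighted average.
Prior precision 1/σ₀² = 1/9; data precision n/σ² = 5/9.
θ̂ = ((1/9)·3 + (5/9)·4.04) / (1/9 + 5/9) = (116/45)/(2/3) = 58/15 ≈ 3.867.

θ̂_MAP = 3.867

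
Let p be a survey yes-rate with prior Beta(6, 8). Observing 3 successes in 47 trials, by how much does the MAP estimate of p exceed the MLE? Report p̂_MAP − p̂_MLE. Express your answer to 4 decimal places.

Posterior is Beta(9, 52); MAP = (9−1)/(61−2) = 8/59 ≈ 0.13559.
MLE ignores the prior: p̂_MLE = k/n = 3/47 ≈ 0.06383.
Difference = 8/59 − 3/47 = 199/2773 ≈ 0.0718.

MAP − MLE = 0.0718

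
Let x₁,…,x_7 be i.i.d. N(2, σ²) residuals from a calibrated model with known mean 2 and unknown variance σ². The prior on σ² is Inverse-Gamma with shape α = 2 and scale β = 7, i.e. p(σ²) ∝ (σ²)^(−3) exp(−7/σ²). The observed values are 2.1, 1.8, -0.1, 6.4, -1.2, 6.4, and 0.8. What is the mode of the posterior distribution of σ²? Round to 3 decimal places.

σ̂²_MAP = 5.297

Sum of squared deviations about the known mean: SS = (2.1−2)² + (1.8−2)² + (-0.1−2)² + (6.4−2)² + (-1.2−2)² + (6.4−2)² + (0.8−2)² = 54.86.
The Normal likelihood contributes (σ²)^(−n/2) exp(−SS/(2σ²)), so the posterior is Inverse-Gamma(α + n/2, β + SS/2) = Inverse-Gamma(5.5, 34.43).
The mode of Inverse-Gamma(a, b) is b/(a+1) = 34.43/6.5 ≈ 5.297.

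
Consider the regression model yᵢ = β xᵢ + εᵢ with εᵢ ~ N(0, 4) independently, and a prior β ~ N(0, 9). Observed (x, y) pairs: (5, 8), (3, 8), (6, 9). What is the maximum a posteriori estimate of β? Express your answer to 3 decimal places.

log p(β | y) = −Σ(yᵢ − βxᵢ)²/(2·4) − β²/(2·9) + const.
Setting the derivative to zero: Σxᵢ(yᵢ − βxᵢ)/4 − β/9 = 0, so β = Σxᵢyᵢ / (Σxᵢ² + σ²/τ²).
Σxᵢyᵢ = 5·8 + 3·8 + 6·9 = 118; Σxᵢ² = 70; σ²/τ² = 4/9.
β̂_MAP = 118 / (70 + 4/9) = 118/(634/9) = 531/317 ≈ 1.675.

β̂_MAP = 1.675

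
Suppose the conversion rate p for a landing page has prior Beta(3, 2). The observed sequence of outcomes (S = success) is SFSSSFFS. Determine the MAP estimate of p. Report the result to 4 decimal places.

p̂_MAP = 0.6364

Prior: Beta(3, 2).
Data: 5 successes in 8 trials (from the sequence). The binomial likelihood contributes p^5(1−p)^3, so the posterior is Beta(3+5, 2+3) = Beta(8, 5).
For Beta(a, b) with a, b > 1 the mode is (a−1)/(a+b−2) = 7/11 ≈ 0.6364.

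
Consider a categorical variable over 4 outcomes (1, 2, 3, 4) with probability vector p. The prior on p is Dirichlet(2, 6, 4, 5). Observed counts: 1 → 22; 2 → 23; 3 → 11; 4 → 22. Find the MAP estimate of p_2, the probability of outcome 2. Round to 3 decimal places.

The posterior is Dirichlet(αᵢ + nᵢ) = Dirichlet(24, 29, 15, 27).
For a Dirichlet(a₁,…,a_K) with all aᵢ > 1, the mode has j-th component (aⱼ − 1)/(Σaᵢ − K).
Here Σaᵢ = 95 and K = 4, so p_2 = (29 − 1)/(95 − 4) = 28/91 ≈ 0.308.

MAP estimate: 0.308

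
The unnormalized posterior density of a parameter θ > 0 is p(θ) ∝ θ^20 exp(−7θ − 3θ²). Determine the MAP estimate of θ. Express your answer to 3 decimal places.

ℓ'(θ) = 20/θ − 7 − 6θ. Setting this to zero and multiplying by θ: 6θ² + 7θ − 20 = 0.
θ = (−7 + √(7² + 4·6·20)) / (2·6) = (−7 + √529) / 12 = (−7 + 23)/12 = 4/3.
ℓ''(θ) = −20/θ² − 6 < 0, confirming a maximum.

θ̂_MAP = 1.333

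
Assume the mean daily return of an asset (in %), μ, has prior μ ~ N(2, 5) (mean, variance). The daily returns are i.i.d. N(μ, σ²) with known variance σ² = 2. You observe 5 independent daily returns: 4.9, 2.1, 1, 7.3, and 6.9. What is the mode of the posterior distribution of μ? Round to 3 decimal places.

n = 5; x̄ = (4.9 + 2.1 + 1 + 7.3 + 6.9)/5 = 22.2/5 = 4.44.
For a Normal prior and Normal likelihood with known variance, the posterior is Normal; its mode equals its mean, the precision-weighted average.
Prior precision 1/σ₀² = 1/5 = 0.2; data precision n/σ² = 5/2 = 2.5.
μ̂ = (0.2·2 + 2.5·4.44) / (0.2 + 2.5) = 11.5/2.7 = 115/27 ≈ 4.259.

μ̂_MAP = 4.259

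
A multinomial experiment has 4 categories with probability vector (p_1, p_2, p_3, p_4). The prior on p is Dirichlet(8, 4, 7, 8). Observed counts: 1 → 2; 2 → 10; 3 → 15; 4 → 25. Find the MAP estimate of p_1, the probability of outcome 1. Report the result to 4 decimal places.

The posterior is Dirichlet(αᵢ + nᵢ) = Dirichlet(10, 14, 22, 33).
For a Dirichlet(a₁,…,a_K) with all aᵢ > 1, the mode has j-th component (aⱼ − 1)/(Σaᵢ − K).
Here Σaᵢ = 79 and K = 4, so p_1 = (10 − 1)/(79 − 4) = 9/75 ≈ 0.1200.

MAP estimate: 0.1200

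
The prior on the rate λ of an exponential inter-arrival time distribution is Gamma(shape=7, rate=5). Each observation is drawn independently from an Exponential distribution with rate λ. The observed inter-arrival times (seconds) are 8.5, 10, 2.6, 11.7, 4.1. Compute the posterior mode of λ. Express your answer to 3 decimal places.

The Exponential(rate=λ) likelihood is ∝ λ^n e^(−λΣtᵢ). Here n = 5 and Σtᵢ = 8.5 + 10 + 2.6 + 11.7 + 4.1 = 36.9.
Posterior ∝ λ^6e^(−5λ) · λ^5e^(−36.9λ) = λ^11e^(−41.9λ), i.e. Gamma(12, 41.9).
Mode = (a−1)/b = 11/41.9 ≈ 0.263.

λ̂_MAP = 0.263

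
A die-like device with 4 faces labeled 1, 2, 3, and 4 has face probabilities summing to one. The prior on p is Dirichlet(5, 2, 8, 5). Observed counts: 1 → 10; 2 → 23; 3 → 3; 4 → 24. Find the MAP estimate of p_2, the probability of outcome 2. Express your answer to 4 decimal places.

The posterior is Dirichlet(αᵢ + nᵢ) = Dirichlet(15, 25, 11, 29).
For a Dirichlet(a₁,…,a_K) with all aᵢ > 1, the mode has j-th component (aⱼ − 1)/(Σaᵢ − K).
Here Σaᵢ = 80 and K = 4, so p_2 = (25 − 1)/(80 − 4) = 24/76 ≈ 0.3158.

MAP estimate: 0.3158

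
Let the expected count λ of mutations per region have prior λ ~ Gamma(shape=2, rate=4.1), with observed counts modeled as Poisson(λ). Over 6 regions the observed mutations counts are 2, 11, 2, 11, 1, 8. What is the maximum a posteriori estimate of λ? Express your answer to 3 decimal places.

Σxᵢ = 2+11+2+11+1+8 = 35, with n = 6.
Posterior ∝ λe^(−4.1λ) · λ^35e^(−6λ) = λ^36e^(−10.1λ), i.e. Gamma(shape=37, rate=10.1).
The mode of a Gamma(a, b) with a ≥ 1 (shape–rate) is (a−1)/b = 36/10.1 ≈ 3.564.

λ̂_MAP = 3.564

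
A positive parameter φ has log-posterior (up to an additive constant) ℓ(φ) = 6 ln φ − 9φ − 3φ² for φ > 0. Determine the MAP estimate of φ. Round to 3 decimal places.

φ̂_MAP = 0.500

ℓ'(φ) = 6/φ − 9 − 6φ. Setting this to zero and multiplying by φ: 6φ² + 9φ − 6 = 0.
φ = (−9 + √(9² + 4·6·6)) / (2·6) = (−9 + √225) / 12 = (−9 + 15)/12 = 1/2.
ℓ''(φ) = −6/φ² − 6 < 0, confirming a maximum.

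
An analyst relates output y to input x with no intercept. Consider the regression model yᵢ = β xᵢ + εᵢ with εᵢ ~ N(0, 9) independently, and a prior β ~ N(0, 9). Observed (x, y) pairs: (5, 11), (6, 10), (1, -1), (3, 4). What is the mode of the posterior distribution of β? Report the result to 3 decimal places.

log p(β | y) = −Σ(yᵢ − βxᵢ)²/(2·9) − β²/(2·9) + const.
Setting the derivative to zero: Σxᵢ(yᵢ − βxᵢ)/9 − β/9 = 0, so β = Σxᵢyᵢ / (Σxᵢ² + σ²/τ²).
Σxᵢyᵢ = 5·11 + 6·10 + 1·(-1) + 3·4 = 126; Σxᵢ² = 71; σ²/τ² = 1.
β̂_MAP = 126 / (71 + 1) = 126/72 ≈ 1.750.

β̂_MAP = 1.750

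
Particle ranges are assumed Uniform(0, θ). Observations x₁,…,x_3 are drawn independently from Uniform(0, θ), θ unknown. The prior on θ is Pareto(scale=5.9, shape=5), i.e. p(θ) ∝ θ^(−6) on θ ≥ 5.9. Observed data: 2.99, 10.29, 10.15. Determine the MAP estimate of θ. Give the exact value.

The Uniform(0, θ) likelihood is θ^(−n) for θ ≥ max(xᵢ), zero otherwise. Here max(xᵢ) = 10.29.
Posterior ∝ θ^(−6) · θ^(−3) = θ^(−9) on θ ≥ max(5.9, 10.29) = 10.29.
This density is strictly decreasing in θ, so the posterior mode lies at the lower boundary of the support.

θ̂_MAP = 10.29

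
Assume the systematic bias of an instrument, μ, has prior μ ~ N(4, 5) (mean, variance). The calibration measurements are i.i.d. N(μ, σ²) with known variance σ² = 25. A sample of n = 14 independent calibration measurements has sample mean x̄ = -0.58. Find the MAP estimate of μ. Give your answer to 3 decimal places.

n = 14, x̄ = -0.58.
For a Normal prior and Normal likelihood with known variance, the posterior is Normal; its mode equals its mean, the precision-weighted average.
Prior precision 1/σ₀² = 1/5 = 0.2; data precision n/σ² = 14/25 = 0.56.
μ̂ = (0.2·4 + 0.56·(-0.58)) / (0.2 + 0.56) = 0.4752/0.76 = 297/475 ≈ 0.625.

μ̂_MAP = 0.625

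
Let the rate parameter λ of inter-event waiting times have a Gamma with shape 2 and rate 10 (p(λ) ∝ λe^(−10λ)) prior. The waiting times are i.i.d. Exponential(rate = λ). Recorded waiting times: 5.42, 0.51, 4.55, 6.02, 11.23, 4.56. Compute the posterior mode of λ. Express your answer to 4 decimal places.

λ̂_MAP = 0.1655

The Exponential(rate=λ) likelihood is ∝ λ^n e^(−λΣtᵢ). Here n = 6 and Σtᵢ = 5.42 + 0.51 + 4.55 + 6.02 + 11.23 + 4.56 = 32.29.
Posterior ∝ λe^(−10λ) · λ^6e^(−32.29λ) = λ^7e^(−42.29λ), i.e. Gamma(8, 42.29).
Mode = (a−1)/b = 7/42.29 ≈ 0.1655.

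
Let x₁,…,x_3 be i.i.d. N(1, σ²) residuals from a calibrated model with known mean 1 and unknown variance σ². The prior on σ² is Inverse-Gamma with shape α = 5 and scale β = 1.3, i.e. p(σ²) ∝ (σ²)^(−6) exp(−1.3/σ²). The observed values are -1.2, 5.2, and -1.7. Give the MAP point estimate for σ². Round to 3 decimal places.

σ̂²_MAP = 2.158

Sum of squared deviations about the known mean: SS = (-1.2−1)² + (5.2−1)² + (-1.7−1)² = 29.77.
The Normal likelihood contributes (σ²)^(−n/2) exp(−SS/(2σ²)), so the posterior is Inverse-Gamma(α + n/2, β + SS/2) = Inverse-Gamma(6.5, 16.185).
The mode of Inverse-Gamma(a, b) is b/(a+1) = 16.185/7.5 ≈ 2.158.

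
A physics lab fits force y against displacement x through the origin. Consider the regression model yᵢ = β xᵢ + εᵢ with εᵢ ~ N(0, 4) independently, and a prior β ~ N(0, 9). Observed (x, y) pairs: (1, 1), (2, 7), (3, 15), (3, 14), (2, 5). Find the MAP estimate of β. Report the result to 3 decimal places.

log p(β | y) = −Σ(yᵢ − βxᵢ)²/(2·4) − β²/(2·9) + const.
Setting the derivative to zero: Σxᵢ(yᵢ − βxᵢ)/4 − β/9 = 0, so β = Σxᵢyᵢ / (Σxᵢ² + σ²/τ²).
Σxᵢyᵢ = 1·1 + 2·7 + 3·15 + 3·14 + 2·5 = 112; Σxᵢ² = 27; σ²/τ² = 4/9.
β̂_MAP = 112 / (27 + 4/9) = 112/(247/9) = 1008/247 ≈ 4.081.

β̂_MAP = 4.081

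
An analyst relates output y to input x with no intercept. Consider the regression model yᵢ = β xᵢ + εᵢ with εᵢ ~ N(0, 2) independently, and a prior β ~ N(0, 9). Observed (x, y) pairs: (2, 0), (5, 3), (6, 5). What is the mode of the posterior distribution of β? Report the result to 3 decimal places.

β̂_MAP = 0.690

log p(β | y) = −Σ(yᵢ − βxᵢ)²/(2·2) − β²/(2·9) + const.
Setting the derivative to zero: Σxᵢ(yᵢ − βxᵢ)/2 − β/9 = 0, so β = Σxᵢyᵢ / (Σxᵢ² + σ²/τ²).
Σxᵢyᵢ = 2·0 + 5·3 + 6·5 = 45; Σxᵢ² = 65; σ²/τ² = 2/9.
β̂_MAP = 45 / (65 + 2/9) = 45/(587/9) = 405/587 ≈ 0.690.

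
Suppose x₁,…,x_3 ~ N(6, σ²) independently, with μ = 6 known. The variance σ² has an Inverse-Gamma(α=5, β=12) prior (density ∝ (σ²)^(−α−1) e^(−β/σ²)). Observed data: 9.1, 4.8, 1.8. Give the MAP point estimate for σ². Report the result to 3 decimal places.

Sum of squared deviations about the known mean: SS = (9.1−6)² + (4.8−6)² + (1.8−6)² = 28.69.
The Normal likelihood contributes (σ²)^(−n/2) exp(−SS/(2σ²)), so the posterior is Inverse-Gamma(α + n/2, β + SS/2) = Inverse-Gamma(6.5, 26.345).
The mode of Inverse-Gamma(a, b) is b/(a+1) = 26.345/7.5 ≈ 3.513.

σ̂²_MAP = 3.513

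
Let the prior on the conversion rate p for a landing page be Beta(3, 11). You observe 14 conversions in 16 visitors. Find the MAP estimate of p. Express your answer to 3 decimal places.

p̂_MAP = 0.571

Prior: Beta(3, 11).
Data: 14 successes in 16 trials. The binomial likelihood contributes p^14(1−p)^2, so the posterior is Beta(3+14, 11+2) = Beta(17, 13).
For Beta(a, b) with a, b > 1 the mode is (a−1)/(a+b−2) = 16/28 ≈ 0.571.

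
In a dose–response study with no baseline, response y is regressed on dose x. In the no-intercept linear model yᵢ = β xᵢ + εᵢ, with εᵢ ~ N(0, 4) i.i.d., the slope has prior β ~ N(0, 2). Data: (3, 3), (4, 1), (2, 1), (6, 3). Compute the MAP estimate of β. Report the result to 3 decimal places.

log p(β | y) = −Σ(yᵢ − βxᵢ)²/(2·4) − β²/(2·2) + const.
Setting the derivative to zero: Σxᵢ(yᵢ − βxᵢ)/4 − β/2 = 0, so β = Σxᵢyᵢ / (Σxᵢ² + σ²/τ²).
Σxᵢyᵢ = 3·3 + 4·1 + 2·1 + 6·3 = 33; Σxᵢ² = 65; σ²/τ² = 2.
β̂_MAP = 33 / (65 + 2) = 33/67 ≈ 0.493.

β̂_MAP = 0.493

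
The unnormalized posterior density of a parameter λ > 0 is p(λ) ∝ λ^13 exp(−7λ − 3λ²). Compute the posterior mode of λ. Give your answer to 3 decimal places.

λ̂_MAP = 1.000

ℓ'(λ) = 13/λ − 7 − 6λ. Setting this to zero and multiplying by λ: 6λ² + 7λ − 13 = 0.
λ = (−7 + √(7² + 4·6·13)) / (2·6) = (−7 + √361) / 12 = (−7 + 19)/12 = 1.
ℓ''(λ) = −13/λ² − 6 < 0, confirming a maximum.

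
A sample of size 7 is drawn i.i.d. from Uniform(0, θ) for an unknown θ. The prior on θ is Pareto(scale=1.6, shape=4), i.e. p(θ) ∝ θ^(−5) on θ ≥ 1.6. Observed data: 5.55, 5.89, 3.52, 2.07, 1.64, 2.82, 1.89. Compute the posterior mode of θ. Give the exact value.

θ̂_MAP = 5.89

The Uniform(0, θ) likelihood is θ^(−n) for θ ≥ max(xᵢ), zero otherwise. Here max(xᵢ) = 5.89.
Posterior ∝ θ^(−5) · θ^(−7) = θ^(−12) on θ ≥ max(1.6, 5.89) = 5.89.
This density is strictly decreasing in θ, so the posterior mode lies at the lower boundary of the support.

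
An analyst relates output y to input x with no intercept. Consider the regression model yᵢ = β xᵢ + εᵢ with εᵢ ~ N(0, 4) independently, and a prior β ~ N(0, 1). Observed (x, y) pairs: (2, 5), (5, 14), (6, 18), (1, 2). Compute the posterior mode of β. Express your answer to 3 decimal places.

β̂_MAP = 2.714

log p(β | y) = −Σ(yᵢ − βxᵢ)²/(2·4) − β²/(2·1) + const.
Setting the derivative to zero: Σxᵢ(yᵢ − βxᵢ)/4 − β/1 = 0, so β = Σxᵢyᵢ / (Σxᵢ² + σ²/τ²).
Σxᵢyᵢ = 2·5 + 5·14 + 6·18 + 1·2 = 190; Σxᵢ² = 66; σ²/τ² = 4.
β̂_MAP = 190 / (66 + 4) = 190/70 ≈ 2.714.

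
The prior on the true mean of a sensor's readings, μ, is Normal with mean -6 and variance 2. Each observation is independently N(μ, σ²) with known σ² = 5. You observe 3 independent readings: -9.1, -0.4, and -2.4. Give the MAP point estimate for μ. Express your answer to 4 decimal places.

n = 3; x̄ = ((-9.1) + (-0.4) + (-2.4))/3 = -11.9/3 = -119/30 ≈ -3.9667.
For a Normal prior and Normal likelihood with known variance, the posterior is Normal; its mode equals its mean, the precision-weighted average.
Prior precision 1/σ₀² = 1/2 = 0.5; data precision n/σ² = 3/5 = 0.6.
μ̂ = (0.5·(-6) + 0.6·(-119/30)) / (0.5 + 0.6) = (-5.38)/1.1 = -269/55 ≈ -4.8909.

μ̂_MAP = -4.8909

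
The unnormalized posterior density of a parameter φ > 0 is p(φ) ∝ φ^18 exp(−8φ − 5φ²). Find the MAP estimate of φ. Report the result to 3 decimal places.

φ̂_MAP = 1.000

ℓ'(φ) = 18/φ − 8 − 10φ. Setting this to zero and multiplying by φ: 10φ² + 8φ − 18 = 0.
φ = (−8 + √(8² + 4·10·18)) / (2·10) = (−8 + √784) / 20 = (−8 + 28)/20 = 1.
ℓ''(φ) = −18/φ² − 10 < 0, confirming a maximum.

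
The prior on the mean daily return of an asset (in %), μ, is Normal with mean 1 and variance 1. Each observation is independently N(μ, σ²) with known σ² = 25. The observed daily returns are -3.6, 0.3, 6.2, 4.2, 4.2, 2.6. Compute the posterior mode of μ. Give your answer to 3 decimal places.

μ̂_MAP = 1.255

n = 6; x̄ = ((-3.6) + 0.3 + 6.2 + 4.2 + 4.2 + 2.6)/6 = 13.9/6 = 139/60 ≈ 2.3167.
For a Normal prior and Normal likelihood with known variance, the posterior is Normal; its mode equals its mean, the precision-weighted average.
Prior precision 1/σ₀² = 1/1 = 1; data precision n/σ² = 6/25 = 0.24.
μ̂ = (1·1 + 0.24·(139/60)) / (1 + 0.24) = 1.556/1.24 = 389/310 ≈ 1.255.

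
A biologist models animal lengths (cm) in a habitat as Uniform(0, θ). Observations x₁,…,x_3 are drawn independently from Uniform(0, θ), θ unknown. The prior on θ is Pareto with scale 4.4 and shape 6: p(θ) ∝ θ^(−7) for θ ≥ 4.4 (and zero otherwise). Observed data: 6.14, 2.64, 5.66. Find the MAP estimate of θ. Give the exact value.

θ̂_MAP = 6.14

The Uniform(0, θ) likelihood is θ^(−n) for θ ≥ max(xᵢ), zero otherwise. Here max(xᵢ) = 6.14.
Posterior ∝ θ^(−7) · θ^(−3) = θ^(−10) on θ ≥ max(4.4, 6.14) = 6.14.
This density is strictly decreasing in θ, so the posterior mode lies at the lower boundary of the support.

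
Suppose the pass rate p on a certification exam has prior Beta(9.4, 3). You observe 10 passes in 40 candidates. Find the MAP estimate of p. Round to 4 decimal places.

p̂_MAP = 0.3651

Prior: Beta(9.4, 3).
Data: 10 successes in 40 trials. The binomial likelihood contributes p^10(1−p)^30, so the posterior is Beta(9.4+10, 3+30) = Beta(19.4, 33).
For Beta(a, b) with a, b > 1 the mode is (a−1)/(a+b−2) = 18.4/50.4 ≈ 0.3651.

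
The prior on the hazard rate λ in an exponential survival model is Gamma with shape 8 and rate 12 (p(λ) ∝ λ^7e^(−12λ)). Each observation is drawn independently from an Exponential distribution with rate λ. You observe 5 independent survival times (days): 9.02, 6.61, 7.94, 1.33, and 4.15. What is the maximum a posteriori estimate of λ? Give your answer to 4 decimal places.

λ̂_MAP = 0.2923

The Exponential(rate=λ) likelihood is ∝ λ^n e^(−λΣtᵢ). Here n = 5 and Σtᵢ = 9.02 + 6.61 + 7.94 + 1.33 + 4.15 = 29.05.
Posterior ∝ λ^7e^(−12λ) · λ^5e^(−29.05λ) = λ^12e^(−41.05λ), i.e. Gamma(13, 41.05).
Mode = (a−1)/b = 12/41.05 ≈ 0.2923.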